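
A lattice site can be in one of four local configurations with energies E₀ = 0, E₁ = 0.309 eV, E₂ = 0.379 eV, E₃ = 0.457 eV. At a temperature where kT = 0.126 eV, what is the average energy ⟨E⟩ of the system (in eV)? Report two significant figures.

Eᵢ/kT = 0, 2.452, 3.008, 3.627.
Z = Σ e^(−Eᵢ/kT) = e^(−0) + e^(−2.452) + e^(−3.008) + e^(−3.627) = 1.000 + 0.08612 + 0.04939 + 0.02660 = 1.162.
⟨E⟩ = Σ Eᵢ e^(−Eᵢ/kT) / Z = (0·1.000 + 0.309·0.08612 + 0.379·0.04939 + 0.457·0.02660) / 1.162 = 0.049 eV.

0.049 eV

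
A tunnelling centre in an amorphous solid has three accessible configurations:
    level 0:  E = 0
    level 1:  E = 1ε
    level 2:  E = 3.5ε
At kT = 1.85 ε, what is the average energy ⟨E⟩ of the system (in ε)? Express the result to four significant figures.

0.6405 ε

Eᵢ/kT = 0, 0.540541, 1.89189.
Z = Σ e^(−Eᵢ/kT) = e^(−0) + e^(−0.540541) + e^(−1.89189) = 1.00000 + 0.582433 + 0.150787 = 1.73322.
⟨E⟩ = Σ Eᵢ e^(−Eᵢ/kT) / Z = (0·1.00000 + 1·0.582433 + 3.5·0.150787) / 1.73322 = 0.6405 ε.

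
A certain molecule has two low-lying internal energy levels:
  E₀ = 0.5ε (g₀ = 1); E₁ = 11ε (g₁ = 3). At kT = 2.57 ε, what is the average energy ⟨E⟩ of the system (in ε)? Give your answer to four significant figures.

1.004 ε

Eᵢ/kT = 0.194553, 4.28016.
Z = Σ gᵢe^(−Eᵢ/kT) = 1·e^(−0.194553) + 3·e^(−4.28016) = 0.823203 + 0.0415213 = 0.864724.
⟨E⟩ = Σ Eᵢ gᵢe^(−Eᵢ/kT) / Z = (0.5·0.823203 + 11·0.0415213) / 0.864724 = 1.004 ε.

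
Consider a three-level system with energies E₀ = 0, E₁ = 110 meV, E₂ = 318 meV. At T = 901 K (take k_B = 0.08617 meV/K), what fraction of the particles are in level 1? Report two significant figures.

k_BT = 0.08617 × 901 K = 77.64 meV.
Eᵢ/kT = 0, 1.417, 4.096.
Z = Σ e^(−Eᵢ/kT) = e^(−0) + e^(−1.417) + e^(−4.096) = 1.000 + 0.2424 + 0.01664 = 1.259.
P₁ = e^(−E₁/kT) / Z = 0.2424/1.259 = 0.19.

0.19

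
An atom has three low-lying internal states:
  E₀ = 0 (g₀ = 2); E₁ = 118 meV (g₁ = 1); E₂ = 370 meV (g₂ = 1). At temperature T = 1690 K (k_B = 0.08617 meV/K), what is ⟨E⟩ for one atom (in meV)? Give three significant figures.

k_BT = 0.08617 × 1690 K = 145.63 meV.
Eᵢ/kT = 0, 0.81027, 2.5407.
Z = Σ gᵢe^(−Eᵢ/kT) = 2·e^(−0) + 1·e^(−0.81027) + 1·e^(−2.5407) = 2.0000 + 0.44474 + 0.078811 = 2.5236.
⟨E⟩ = Σ Eᵢ gᵢe^(−Eᵢ/kT) / Z = (0·2.0000 + 118·0.44474 + 370·0.078811) / 2.5236 = 32.4 meV.

32.4 meV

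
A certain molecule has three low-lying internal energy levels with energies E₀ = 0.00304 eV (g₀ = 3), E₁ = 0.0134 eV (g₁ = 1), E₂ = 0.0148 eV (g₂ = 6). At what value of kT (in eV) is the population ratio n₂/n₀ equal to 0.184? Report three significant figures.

0.00493 eV

n₂/n₀ = (g₂/g₀) exp[−(E₂−E₀)/kT] = 0.184.
⇒ (E₂−E₀)/kT = ln((6/3)/0.184) = ln(10.870) = 2.3860.
kT = 0.01176 eV / 2.3860 = 0.00493 eV.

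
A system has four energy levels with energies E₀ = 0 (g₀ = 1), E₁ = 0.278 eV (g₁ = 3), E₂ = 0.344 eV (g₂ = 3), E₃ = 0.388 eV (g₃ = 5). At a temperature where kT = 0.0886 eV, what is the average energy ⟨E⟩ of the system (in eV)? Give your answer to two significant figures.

Eᵢ/kT = 0, 3.138, 3.883, 4.379.
Z = Σ gᵢe^(−Eᵢ/kT) = 1·e^(−0) + 3·e^(−3.138) + 3·e^(−3.883) + 5·e^(−4.379) = 1.000 + 0.1301 + 0.06177 + 0.06269 = 1.255.
⟨E⟩ = Σ Eᵢ gᵢe^(−Eᵢ/kT) / Z = (0·1.000 + 0.278·0.1301 + 0.344·0.06177 + 0.388·0.06269) / 1.255 = 0.065 eV.

0.065 eV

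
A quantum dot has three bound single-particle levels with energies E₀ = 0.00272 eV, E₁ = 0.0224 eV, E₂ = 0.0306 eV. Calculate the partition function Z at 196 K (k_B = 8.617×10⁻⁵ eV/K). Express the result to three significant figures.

Z = 1.28

k_BT = 8.617×10⁻⁵ × 196 K = 0.016889 eV.
Eᵢ/kT = 0.16105, 1.3263, 1.8118.
Z = Σ e^(−Eᵢ/kT) = e^(−0.16105) + e^(−1.3263) + e^(−1.8118) = 0.85125 + 0.26546 + 0.16336 = 1.2801.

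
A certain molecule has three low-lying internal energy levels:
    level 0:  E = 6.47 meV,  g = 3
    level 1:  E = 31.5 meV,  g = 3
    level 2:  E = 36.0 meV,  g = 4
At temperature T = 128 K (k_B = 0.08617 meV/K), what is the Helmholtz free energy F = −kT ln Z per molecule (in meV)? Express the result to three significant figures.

-7.61 meV

k_BT = 0.08617 × 128 K = 11.030 meV.
Eᵢ/kT = 0.58658, 2.8558, 3.2638.
Z = Σ gᵢe^(−Eᵢ/kT) = 3·e^(−0.58658) + 3·e^(−2.8558) + 4·e^(−3.2638) = 1.6687 + 0.17253 + 0.15297 = 1.9942.
F = −kT ln Z = −11.030 × ln(1.9942) = −11.030 × 0.69024 = -7.61 meV.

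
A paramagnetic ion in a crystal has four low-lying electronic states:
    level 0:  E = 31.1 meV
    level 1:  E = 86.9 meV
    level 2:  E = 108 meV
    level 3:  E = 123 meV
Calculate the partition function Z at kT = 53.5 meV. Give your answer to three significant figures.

Eᵢ/kT = 0.58131, 1.6243, 2.0187, 2.2991.
Z = Σ e^(−Eᵢ/kT) = e^(−0.58131) + e^(−1.6243) + e^(−2.0187) + e^(−2.2991) = 0.55917 + 0.19705 + 0.13283 + 0.10035 = 0.98940.

Z = 0.989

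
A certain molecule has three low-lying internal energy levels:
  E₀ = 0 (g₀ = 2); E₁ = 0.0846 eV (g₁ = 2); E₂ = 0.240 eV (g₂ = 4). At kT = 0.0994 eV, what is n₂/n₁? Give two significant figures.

0.42

n₂/n₁ = (g₂/g₁) exp[−(E₂−E₁)/kT] = (4/2) × exp(−(0.1554 eV)/(0.0994 eV)) = (4/2) × exp(-1.563) = 0.42.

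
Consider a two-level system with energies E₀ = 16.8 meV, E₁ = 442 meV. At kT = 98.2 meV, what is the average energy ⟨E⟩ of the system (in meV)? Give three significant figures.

Eᵢ/kT = 0.17108, 4.5010.
Z = Σ e^(−Eᵢ/kT) = e^(−0.17108) + e^(−4.5010) = 0.84275 + 0.011098 = 0.85385.
⟨E⟩ = Σ Eᵢ e^(−Eᵢ/kT) / Z = (16.8·0.84275 + 442·0.011098) / 0.85385 = 22.3 meV.

22.3 meV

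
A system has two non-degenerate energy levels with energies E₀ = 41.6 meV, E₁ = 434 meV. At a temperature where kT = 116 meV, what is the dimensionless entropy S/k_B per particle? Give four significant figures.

Eᵢ/kT = 0.358621, 3.74138.
Z = Σ e^(−Eᵢ/kT) = e^(−0.358621) + e^(−3.74138) = 0.698639 + 0.0237213 = 0.722360.
⟨E⟩ = Σ EᵢPᵢ = 54.4859 meV.
S/k_B = ln Z + ⟨E⟩/kT = ln(0.722360) + 54.4859/116 = -0.325232 + 0.469706 = 0.1445.

0.1445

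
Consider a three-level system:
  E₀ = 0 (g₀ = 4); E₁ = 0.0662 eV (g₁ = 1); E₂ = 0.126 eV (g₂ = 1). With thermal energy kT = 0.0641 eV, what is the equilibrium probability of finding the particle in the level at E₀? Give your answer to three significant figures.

0.890

Eᵢ/kT = 0, 1.0328, 1.9657.
Z = Σ gᵢe^(−Eᵢ/kT) = 4·e^(−0) + 1·e^(−1.0328) + 1·e^(−1.9657) = 4.0000 + 0.35601 + 0.14006 = 4.4961.
P₀ = g₀ e^(−E₀/kT) / Z = 4.0000/4.4961 = 0.890.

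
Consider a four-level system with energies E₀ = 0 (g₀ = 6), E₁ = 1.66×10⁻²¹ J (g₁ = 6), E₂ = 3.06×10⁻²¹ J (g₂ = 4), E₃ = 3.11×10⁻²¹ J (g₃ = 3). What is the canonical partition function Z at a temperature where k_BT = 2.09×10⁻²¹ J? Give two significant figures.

Z = 10

Eᵢ/kT = 0, 0.7943, 1.464, 1.488.
Z = Σ gᵢe^(−Eᵢ/kT) = 6·e^(−0) + 6·e^(−0.7943) + 4·e^(−1.464) + 3·e^(−1.488) = 6.000 + 2.711 + 0.9252 + 0.6775 = 10.31.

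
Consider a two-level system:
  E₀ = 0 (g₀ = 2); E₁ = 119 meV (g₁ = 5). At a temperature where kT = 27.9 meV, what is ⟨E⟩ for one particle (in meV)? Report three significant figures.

Eᵢ/kT = 0, 4.2652.
Z = Σ gᵢe^(−Eᵢ/kT) = 2·e^(−0) + 5·e^(−4.2652) = 2.0000 + 0.070245 = 2.0702.
⟨E⟩ = Σ Eᵢ gᵢe^(−Eᵢ/kT) / Z = (0·2.0000 + 119·0.070245) / 2.0702 = 4.04 meV.

4.04 meV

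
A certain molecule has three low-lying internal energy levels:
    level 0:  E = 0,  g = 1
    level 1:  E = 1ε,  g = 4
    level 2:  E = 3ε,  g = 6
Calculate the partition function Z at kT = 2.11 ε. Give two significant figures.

Z = 4.9

Eᵢ/kT = 0, 0.4739, 1.422.
Z = Σ gᵢe^(−Eᵢ/kT) = 1·e^(−0) + 4·e^(−0.4739) + 6·e^(−1.422) = 1.000 + 2.490 + 1.447 = 4.937.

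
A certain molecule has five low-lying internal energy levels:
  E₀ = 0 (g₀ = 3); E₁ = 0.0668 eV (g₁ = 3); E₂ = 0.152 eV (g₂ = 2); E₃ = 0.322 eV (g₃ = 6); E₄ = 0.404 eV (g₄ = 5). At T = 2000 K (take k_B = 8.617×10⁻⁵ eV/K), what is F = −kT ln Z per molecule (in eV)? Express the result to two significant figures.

-0.34 eV

k_BT = 8.617×10⁻⁵ × 2000 K = 0.1723 eV.
Eᵢ/kT = 0, 0.3877, 0.8822, 1.869, 2.345.
Z = Σ gᵢe^(−Eᵢ/kT) = 3·e^(−0) + 3·e^(−0.3877) + 2·e^(−0.8822) + 6·e^(−1.869) + 5·e^(−2.345) = 3.000 + 2.036 + 0.8277 + 0.9257 + 0.4792 = 7.269.
F = −kT ln Z = −0.1723 × ln(7.269) = −0.1723 × 1.984 = -0.34 eV.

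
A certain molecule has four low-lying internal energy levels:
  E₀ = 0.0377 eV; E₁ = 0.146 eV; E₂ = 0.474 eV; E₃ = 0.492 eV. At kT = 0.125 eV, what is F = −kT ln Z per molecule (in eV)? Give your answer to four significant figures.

Eᵢ/kT = 0.301600, 1.16800, 3.79200, 3.93600.
Z = Σ e^(−Eᵢ/kT) = e^(−0.301600) + e^(−1.16800) + e^(−3.79200) + e^(−3.93600) = 0.739634 + 0.310988 + 0.0225505 + 0.0195262 = 1.09270.
F = −kT ln Z = −0.125 × ln(1.09270) = −0.125 × 0.0886517 = -0.01108 eV.

-0.01108 eV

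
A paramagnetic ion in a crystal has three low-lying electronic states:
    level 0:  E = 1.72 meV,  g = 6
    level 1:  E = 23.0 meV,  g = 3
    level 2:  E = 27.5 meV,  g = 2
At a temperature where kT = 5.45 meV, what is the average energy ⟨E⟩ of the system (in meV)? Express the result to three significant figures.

2.01 meV

Eᵢ/kT = 0.31560, 4.2202, 5.0459.
Z = Σ gᵢe^(−Eᵢ/kT) = 6·e^(−0.31560) + 3·e^(−4.2202) + 2·e^(−5.0459) = 4.3761 + 0.044087 + 0.012871 = 4.4331.
⟨E⟩ = Σ Eᵢ gᵢe^(−Eᵢ/kT) / Z = (1.72·4.3761 + 23.0·0.044087 + 27.5·0.012871) / 4.4331 = 2.01 meV.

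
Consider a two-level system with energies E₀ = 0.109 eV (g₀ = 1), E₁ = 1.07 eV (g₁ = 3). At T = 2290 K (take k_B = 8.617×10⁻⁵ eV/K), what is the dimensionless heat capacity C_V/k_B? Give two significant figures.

0.52

k_BT = 8.617×10⁻⁵ × 2290 K = 0.1973 eV.
Eᵢ/kT = 0.5525, 5.423.
Z = Σ gᵢe^(−Eᵢ/kT) = 1·e^(−0.5525) + 3·e^(−5.423) = 0.5755 + 0.01324 = 0.5887.
⟨E⟩ = 0.1306 eV, ⟨E²⟩ = 0.03736 eV².
C_V/k_B = (⟨E²⟩ − ⟨E⟩²)/(kT)² = (0.03736 − 0.01706)/0.03893 = 0.52.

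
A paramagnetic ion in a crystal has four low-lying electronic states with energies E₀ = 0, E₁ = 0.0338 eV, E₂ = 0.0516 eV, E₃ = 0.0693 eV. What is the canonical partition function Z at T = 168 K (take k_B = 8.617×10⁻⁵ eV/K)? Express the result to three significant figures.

k_BT = 8.617×10⁻⁵ × 168 K = 0.014477 eV.
Eᵢ/kT = 0, 2.3347, 3.5643, 4.7869.
Z = Σ e^(−Eᵢ/kT) = e^(−0) + e^(−2.3347) + e^(−3.5643) + e^(−4.7869) = 1.0000 + 0.096840 + 0.028317 + 0.0083383 = 1.1335.

Z = 1.13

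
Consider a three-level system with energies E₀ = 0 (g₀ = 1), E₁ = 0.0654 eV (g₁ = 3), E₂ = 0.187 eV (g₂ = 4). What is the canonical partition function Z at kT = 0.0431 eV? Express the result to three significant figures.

Z = 1.71

Eᵢ/kT = 0, 1.5174, 4.3387.
Z = Σ gᵢe^(−Eᵢ/kT) = 1·e^(−0) + 3·e^(−1.5174) + 4·e^(−4.3387) = 1.0000 + 0.65784 + 0.052214 = 1.7101.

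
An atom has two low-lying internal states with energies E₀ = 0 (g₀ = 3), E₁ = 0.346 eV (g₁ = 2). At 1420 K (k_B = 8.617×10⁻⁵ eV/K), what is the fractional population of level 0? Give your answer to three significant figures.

k_BT = 8.617×10⁻⁵ × 1420 K = 0.12236 eV.
Eᵢ/kT = 0, 2.8277.
Z = Σ gᵢe^(−Eᵢ/kT) = 3·e^(−0) + 2·e^(−2.8277) = 3.0000 + 0.11830 = 3.1183.
P₀ = g₀ e^(−E₀/kT) / Z = 3.0000/3.1183 = 0.962.

0.962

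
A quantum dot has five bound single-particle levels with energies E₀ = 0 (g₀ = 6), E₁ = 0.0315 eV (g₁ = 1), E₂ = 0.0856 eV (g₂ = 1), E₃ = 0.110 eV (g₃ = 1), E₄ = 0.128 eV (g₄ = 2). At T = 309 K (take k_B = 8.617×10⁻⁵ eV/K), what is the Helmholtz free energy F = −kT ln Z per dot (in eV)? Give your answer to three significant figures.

k_BT = 8.617×10⁻⁵ × 309 K = 0.026627 eV.
Eᵢ/kT = 0, 1.1830, 3.2148, 4.1311, 4.8072.
Z = Σ gᵢe^(−Eᵢ/kT) = 6·e^(−0) + 1·e^(−1.1830) + 1·e^(−3.2148) + 1·e^(−4.1311) + 2·e^(−4.8072) = 6.0000 + 0.30636 + 0.040163 + 0.016065 + 0.016341 = 6.3789.
F = −kT ln Z = −0.026627 × ln(6.3789) = −0.026627 × 1.8530 = -0.0493 eV.

-0.0493 eV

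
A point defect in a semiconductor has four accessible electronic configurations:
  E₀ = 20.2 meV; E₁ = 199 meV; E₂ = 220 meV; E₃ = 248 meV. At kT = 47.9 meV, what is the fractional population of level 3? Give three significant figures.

0.00821

Eᵢ/kT = 0.42171, 4.1545, 4.5929, 5.1775.
Z = Σ e^(−Eᵢ/kT) = e^(−0.42171) + e^(−4.1545) + e^(−4.5929) + e^(−5.1775) = 0.65592 + 0.015694 + 0.010123 + 0.0056421 = 0.68738.
P₃ = e^(−E₃/kT) / Z = 0.0056421/0.68738 = 0.00821.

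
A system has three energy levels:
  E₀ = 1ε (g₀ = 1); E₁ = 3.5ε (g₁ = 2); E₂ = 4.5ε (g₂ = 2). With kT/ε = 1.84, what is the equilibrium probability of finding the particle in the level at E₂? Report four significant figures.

Eᵢ/kT = 0.543478, 1.90217, 2.44565.
Z = Σ gᵢe^(−Eᵢ/kT) = 1·e^(−0.543478) + 2·e^(−1.90217) + 2·e^(−2.44565) = 0.580725 + 0.298489 + 0.173340 = 1.05255.
P₂ = g₂ e^(−E₂/kT) / Z = 0.173340/1.05255 = 0.1647.

0.1647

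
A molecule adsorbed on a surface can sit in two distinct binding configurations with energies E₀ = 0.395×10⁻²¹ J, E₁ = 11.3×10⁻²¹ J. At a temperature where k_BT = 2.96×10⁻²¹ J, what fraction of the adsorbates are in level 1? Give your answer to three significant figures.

0.0245

Eᵢ/kT = 0.13345, 3.8176.
Z = Σ e^(−Eᵢ/kT) = e^(−0.13345) + e^(−3.8176) = 0.87507 + 0.021980 = 0.89705.
P₁ = e^(−E₁/kT) / Z = 0.021980/0.89705 = 0.0245.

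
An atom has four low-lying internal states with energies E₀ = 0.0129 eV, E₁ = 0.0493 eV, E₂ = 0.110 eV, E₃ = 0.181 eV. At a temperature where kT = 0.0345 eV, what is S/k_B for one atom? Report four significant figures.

0.7526

Eᵢ/kT = 0.373913, 1.42899, 3.18841, 5.24638.
Z = Σ e^(−Eᵢ/kT) = e^(−0.373913) + e^(−1.42899) + e^(−3.18841) + e^(−5.24638) = 0.688037 + 0.239551 + 0.0412374 + 0.00526655 = 0.974092.
⟨E⟩ = Σ EᵢPᵢ = 0.0268711 eV.
S/k_B = ln Z + ⟨E⟩/kT = ln(0.974092) + 0.0268711/0.0345 = -0.0262495 + 0.778872 = 0.7526.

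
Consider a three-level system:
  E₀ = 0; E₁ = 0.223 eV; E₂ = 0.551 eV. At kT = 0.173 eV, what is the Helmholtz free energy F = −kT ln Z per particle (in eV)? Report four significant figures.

Eᵢ/kT = 0, 1.28902, 3.18497.
Z = Σ e^(−Eᵢ/kT) = e^(−0) + e^(−1.28902) + e^(−3.18497) = 1.00000 + 0.275541 + 0.0413795 = 1.31692.
F = −kT ln Z = −0.173 × ln(1.31692) = −0.173 × 0.275296 = -0.04763 eV.

-0.04763 eV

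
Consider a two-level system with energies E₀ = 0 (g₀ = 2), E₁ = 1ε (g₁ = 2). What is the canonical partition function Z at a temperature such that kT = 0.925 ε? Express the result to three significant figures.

Eᵢ/kT = 0, 1.0811.
Z = Σ gᵢe^(−Eᵢ/kT) = 2·e^(−0) + 2·e^(−1.0811) = 2.0000 + 0.67844 = 2.6784.

Z = 2.68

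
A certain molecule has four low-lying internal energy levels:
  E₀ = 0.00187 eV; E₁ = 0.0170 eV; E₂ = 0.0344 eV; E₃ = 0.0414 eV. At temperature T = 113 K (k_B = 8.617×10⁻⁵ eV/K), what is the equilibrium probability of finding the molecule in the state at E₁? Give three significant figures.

k_BT = 8.617×10⁻⁵ × 113 K = 0.0097372 eV.
Eᵢ/kT = 0.19205, 1.7459, 3.5328, 4.2517.
Z = Σ e^(−Eᵢ/kT) = e^(−0.19205) + e^(−1.7459) + e^(−3.5328) + e^(−4.2517) = 0.82527 + 0.17449 + 0.029223 + 0.014240 = 1.0432.
P₁ = e^(−E₁/kT) / Z = 0.17449/1.0432 = 0.167.

0.167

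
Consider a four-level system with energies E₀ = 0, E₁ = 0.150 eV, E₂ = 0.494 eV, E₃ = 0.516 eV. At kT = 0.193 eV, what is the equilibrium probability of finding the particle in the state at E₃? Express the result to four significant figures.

Eᵢ/kT = 0, 0.777202, 2.55959, 2.67358.
Z = Σ e^(−Eᵢ/kT) = e^(−0) + e^(−0.777202) + e^(−2.55959) + e^(−2.67358) = 1.00000 + 0.459690 + 0.0773364 + 0.0690047 = 1.60603.
P₃ = e^(−E₃/kT) / Z = 0.0690047/1.60603 = 0.04297.

0.04297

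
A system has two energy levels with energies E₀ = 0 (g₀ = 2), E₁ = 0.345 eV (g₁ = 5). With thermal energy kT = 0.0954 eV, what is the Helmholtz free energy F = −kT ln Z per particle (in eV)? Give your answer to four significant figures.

-0.07233 eV

Eᵢ/kT = 0, 3.61635.
Z = Σ gᵢe^(−Eᵢ/kT) = 2·e^(−0) + 5·e^(−3.61635) = 2.00000 + 0.134403 = 2.13440.
F = −kT ln Z = −0.0954 × ln(2.13440) = −0.0954 × 0.758186 = -0.07233 eV.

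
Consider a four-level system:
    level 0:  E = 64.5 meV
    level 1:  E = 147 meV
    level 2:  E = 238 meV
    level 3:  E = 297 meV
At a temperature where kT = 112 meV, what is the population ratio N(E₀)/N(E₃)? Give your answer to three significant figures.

7.97

n₀/n₃ = exp[−(E₀−E₃)/kT] = exp(−(-232.5 meV)/(112 meV)) = exp(2.0759) = 7.97.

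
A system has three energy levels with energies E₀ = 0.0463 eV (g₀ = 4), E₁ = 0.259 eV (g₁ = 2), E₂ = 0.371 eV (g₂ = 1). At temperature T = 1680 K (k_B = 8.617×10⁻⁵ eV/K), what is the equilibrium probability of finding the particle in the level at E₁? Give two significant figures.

k_BT = 8.617×10⁻⁵ × 1680 K = 0.1448 eV.
Eᵢ/kT = 0.3198, 1.789, 2.562.
Z = Σ gᵢe^(−Eᵢ/kT) = 4·e^(−0.3198) + 2·e^(−1.789) + 1·e^(−2.562) = 2.905 + 0.3343 + 0.07715 = 3.316.
P₁ = g₁ e^(−E₁/kT) / Z = 0.3343/3.316 = 0.10.

0.10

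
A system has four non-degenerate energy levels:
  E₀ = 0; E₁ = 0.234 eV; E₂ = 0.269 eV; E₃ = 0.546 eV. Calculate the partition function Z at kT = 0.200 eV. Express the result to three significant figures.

Eᵢ/kT = 0, 1.1700, 1.3450, 2.7300.
Z = Σ e^(−Eᵢ/kT) = e^(−0) + e^(−1.1700) + e^(−1.3450) + e^(−2.7300) = 1.0000 + 0.31037 + 0.26054 + 0.065219 = 1.6361.

Z = 1.64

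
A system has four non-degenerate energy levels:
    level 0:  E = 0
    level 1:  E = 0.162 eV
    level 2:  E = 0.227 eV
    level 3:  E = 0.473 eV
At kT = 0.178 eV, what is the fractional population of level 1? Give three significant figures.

0.230

Eᵢ/kT = 0, 0.91011, 1.2753, 2.6573.
Z = Σ e^(−Eᵢ/kT) = e^(−0) + e^(−0.91011) + e^(−1.2753) + e^(−2.6573) = 1.0000 + 0.40248 + 0.27935 + 0.070137 = 1.7520.
P₁ = e^(−E₁/kT) / Z = 0.40248/1.7520 = 0.230.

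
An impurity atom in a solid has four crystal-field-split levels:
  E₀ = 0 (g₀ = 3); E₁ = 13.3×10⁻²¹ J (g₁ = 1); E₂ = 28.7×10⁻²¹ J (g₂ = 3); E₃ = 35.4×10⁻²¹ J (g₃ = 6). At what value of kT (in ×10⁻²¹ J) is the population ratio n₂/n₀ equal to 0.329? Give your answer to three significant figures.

n₂/n₀ = (g₂/g₀) exp[−(E₂−E₀)/kT] = 0.329.
⇒ (E₂−E₀)/kT = ln((3/3)/0.329) = ln(3.0395) = 1.1117.
kT = 28.7 ×10⁻²¹ J / 1.1117 = 25.8 ×10⁻²¹ J.

25.8 ×10⁻²¹ J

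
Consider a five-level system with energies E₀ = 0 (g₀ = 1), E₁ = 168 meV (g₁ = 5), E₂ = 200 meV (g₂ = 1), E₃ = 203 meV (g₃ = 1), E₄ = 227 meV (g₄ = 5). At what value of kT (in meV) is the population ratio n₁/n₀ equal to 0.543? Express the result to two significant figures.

n₁/n₀ = (g₁/g₀) exp[−(E₁−E₀)/kT] = 0.543.
⇒ (E₁−E₀)/kT = ln((5/1)/0.543) = ln(9.208) = 2.220.
kT = 168 meV / 2.220 = 76 meV.

76 meV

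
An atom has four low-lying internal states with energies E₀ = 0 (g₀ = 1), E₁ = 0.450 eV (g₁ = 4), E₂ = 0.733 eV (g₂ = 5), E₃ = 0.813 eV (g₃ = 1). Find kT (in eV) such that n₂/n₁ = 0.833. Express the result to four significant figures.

0.6973 eV

n₂/n₁ = (g₂/g₁) exp[−(E₂−E₁)/kT] = 0.833.
⇒ (E₂−E₁)/kT = ln((5/4)/0.833) = ln(1.50060) = 0.405865.
kT = 0.283 eV / 0.405865 = 0.6973 eV.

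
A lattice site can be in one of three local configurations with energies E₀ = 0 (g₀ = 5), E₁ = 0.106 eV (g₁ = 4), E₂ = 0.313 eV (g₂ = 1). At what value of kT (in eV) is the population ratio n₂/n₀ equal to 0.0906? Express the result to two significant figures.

0.40 eV

n₂/n₀ = (g₂/g₀) exp[−(E₂−E₀)/kT] = 0.0906.
⇒ (E₂−E₀)/kT = ln((1/5)/0.0906) = ln(2.208) = 0.7921.
kT = 0.313 eV / 0.7921 = 0.40 eV.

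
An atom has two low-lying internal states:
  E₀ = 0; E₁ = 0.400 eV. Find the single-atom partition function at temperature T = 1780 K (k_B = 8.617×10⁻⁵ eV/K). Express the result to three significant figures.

Z = 1.07

k_BT = 8.617×10⁻⁵ × 1780 K = 0.15338 eV.
Eᵢ/kT = 0, 2.6079.
Z = Σ e^(−Eᵢ/kT) = e^(−0) + e^(−2.6079) = 1.0000 + 0.073689 = 1.0737.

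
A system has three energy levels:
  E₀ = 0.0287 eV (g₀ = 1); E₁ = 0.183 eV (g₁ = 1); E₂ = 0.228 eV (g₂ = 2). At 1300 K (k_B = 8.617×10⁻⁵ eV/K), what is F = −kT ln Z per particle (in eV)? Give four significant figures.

-0.02323 eV

k_BT = 8.617×10⁻⁵ × 1300 K = 0.112021 eV.
Eᵢ/kT = 0.256202, 1.63362, 2.03533.
Z = Σ gᵢe^(−Eᵢ/kT) = 1·e^(−0.256202) + 1·e^(−1.63362) + 2·e^(−2.03533) = 0.773986 + 0.195222 + 0.261275 = 1.23048.
F = −kT ln Z = −0.112021 × ln(1.23048) = −0.112021 × 0.207404 = -0.02323 eV.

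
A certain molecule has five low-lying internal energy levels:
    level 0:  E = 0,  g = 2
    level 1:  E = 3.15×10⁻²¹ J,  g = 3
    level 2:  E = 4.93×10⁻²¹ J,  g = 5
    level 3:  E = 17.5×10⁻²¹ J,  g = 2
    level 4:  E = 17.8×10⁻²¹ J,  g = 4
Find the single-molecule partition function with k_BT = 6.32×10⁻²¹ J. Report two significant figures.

Eᵢ/kT = 0, 0.4984, 0.7801, 2.769, 2.816.
Z = Σ gᵢe^(−Eᵢ/kT) = 2·e^(−0) + 3·e^(−0.4984) + 5·e^(−0.7801) + 2·e^(−2.769) + 4·e^(−2.816) = 2.000 + 1.823 + 2.292 + 0.1254 + 0.2394 = 6.480.

Z = 6.5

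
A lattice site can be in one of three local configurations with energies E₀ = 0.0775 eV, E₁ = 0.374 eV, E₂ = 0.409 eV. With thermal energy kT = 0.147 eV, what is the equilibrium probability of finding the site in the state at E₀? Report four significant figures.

0.8078

Eᵢ/kT = 0.527211, 2.54422, 2.78231.
Z = Σ e^(−Eᵢ/kT) = e^(−0.527211) + e^(−2.54422) + e^(−2.78231) = 0.590249 + 0.0785343 + 0.0618954 = 0.730679.
P₀ = e^(−E₀/kT) / Z = 0.590249/0.730679 = 0.8078.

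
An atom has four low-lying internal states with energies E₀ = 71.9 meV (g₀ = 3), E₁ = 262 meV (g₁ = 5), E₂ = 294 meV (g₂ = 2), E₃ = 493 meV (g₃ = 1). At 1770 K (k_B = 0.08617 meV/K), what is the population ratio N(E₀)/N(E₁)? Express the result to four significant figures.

2.087

k_BT = 0.08617 × 1770 K = 152.521 meV.
n₀/n₁ = (g₀/g₁) exp[−(E₀−E₁)/kT] = (3/5) × exp(−(-190.1 meV)/(152.521 meV)) = (3/5) × exp(1.24639) = 2.087.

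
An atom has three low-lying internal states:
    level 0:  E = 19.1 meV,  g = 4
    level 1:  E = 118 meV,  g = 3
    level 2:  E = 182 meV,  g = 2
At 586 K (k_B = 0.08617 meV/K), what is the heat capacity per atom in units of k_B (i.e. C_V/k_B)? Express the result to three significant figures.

0.486

k_BT = 0.08617 × 586 K = 50.496 meV.
Eᵢ/kT = 0.37825, 2.3368, 3.6042.
Z = Σ gᵢe^(−Eᵢ/kT) = 4·e^(−0.37825) + 3·e^(−2.3368) + 2·e^(−3.6042) = 2.7402 + 0.28991 + 0.054418 = 3.0845.
⟨E⟩ = 31.270 meV, ⟨E²⟩ = 2217.2 meV².
C_V/k_B = (⟨E²⟩ − ⟨E⟩²)/(kT)² = (2217.2 − 977.81)/2549.8 = 0.486.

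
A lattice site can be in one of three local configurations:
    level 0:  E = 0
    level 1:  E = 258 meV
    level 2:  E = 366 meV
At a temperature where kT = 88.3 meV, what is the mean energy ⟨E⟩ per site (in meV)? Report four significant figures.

18.41 meV

Eᵢ/kT = 0, 2.92186, 4.14496.
Z = Σ e^(−Eᵢ/kT) = e^(−0) + e^(−2.92186) + e^(−4.14496) = 1.00000 + 0.0538335 + 0.0158441 = 1.06968.
⟨E⟩ = Σ Eᵢ e^(−Eᵢ/kT) / Z = (0·1.00000 + 258·0.0538335 + 366·0.0158441) / 1.06968 = 18.41 meV.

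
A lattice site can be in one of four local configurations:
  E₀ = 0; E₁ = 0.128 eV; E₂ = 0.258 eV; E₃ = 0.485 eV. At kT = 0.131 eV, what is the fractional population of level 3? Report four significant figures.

Eᵢ/kT = 0, 0.977099, 1.96947, 3.70229.
Z = Σ e^(−Eᵢ/kT) = e^(−0) + e^(−0.977099) + e^(−1.96947) + e^(−3.70229) = 1.00000 + 0.376401 + 0.139531 + 0.0246670 = 1.54060.
P₃ = e^(−E₃/kT) / Z = 0.0246670/1.54060 = 0.01601.

0.01601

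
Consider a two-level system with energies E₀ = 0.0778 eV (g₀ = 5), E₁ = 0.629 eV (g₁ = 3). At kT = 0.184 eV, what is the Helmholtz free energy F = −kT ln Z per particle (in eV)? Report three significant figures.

-0.224 eV

Eᵢ/kT = 0.42283, 3.4185.
Z = Σ gᵢe^(−Eᵢ/kT) = 5·e^(−0.42283) + 3·e^(−3.4185) = 3.2760 + 0.098285 = 3.3743.
F = −kT ln Z = −0.184 × ln(3.3743) = −0.184 × 1.2162 = -0.224 eV.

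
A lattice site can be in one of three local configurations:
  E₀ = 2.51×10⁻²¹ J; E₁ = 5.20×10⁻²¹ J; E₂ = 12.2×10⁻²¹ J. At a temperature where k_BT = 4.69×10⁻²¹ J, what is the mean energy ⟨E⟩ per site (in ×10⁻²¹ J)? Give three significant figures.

Eᵢ/kT = 0.53518, 1.1087, 2.6013.
Z = Σ e^(−Eᵢ/kT) = e^(−0.53518) + e^(−1.1087) + e^(−2.6013) = 0.58556 + 0.32999 + 0.074177 = 0.98973.
⟨E⟩ = Σ Eᵢ e^(−Eᵢ/kT) / Z = (2.51·0.58556 + 5.20·0.32999 + 12.2·0.074177) / 0.98973 = 4.13 ×10⁻²¹ J.

4.13 ×10⁻²¹ J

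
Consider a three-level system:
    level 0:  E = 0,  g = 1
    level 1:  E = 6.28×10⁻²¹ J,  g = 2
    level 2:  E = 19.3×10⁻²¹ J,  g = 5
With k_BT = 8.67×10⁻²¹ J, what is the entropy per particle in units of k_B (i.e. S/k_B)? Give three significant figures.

1.68

Eᵢ/kT = 0, 0.72434, 2.2261.
Z = Σ gᵢe^(−Eᵢ/kT) = 1·e^(−0) + 2·e^(−0.72434) + 5·e^(−2.2261) = 1.0000 + 0.96929 + 0.53974 = 2.5090.
⟨E⟩ = Σ EᵢPᵢ = 6.5780 ×10⁻²¹ J.
S/k_B = ln Z + ⟨E⟩/kT = ln(2.5090) + 6.5780/8.67 = 0.91988 + 0.75871 = 1.68.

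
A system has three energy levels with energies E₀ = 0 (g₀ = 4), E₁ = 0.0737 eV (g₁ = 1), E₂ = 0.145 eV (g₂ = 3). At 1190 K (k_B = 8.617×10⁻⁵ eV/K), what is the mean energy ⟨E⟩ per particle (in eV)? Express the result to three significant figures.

k_BT = 8.617×10⁻⁵ × 1190 K = 0.10254 eV.
Eᵢ/kT = 0, 0.71874, 1.4141.
Z = Σ gᵢe^(−Eᵢ/kT) = 4·e^(−0) + 1·e^(−0.71874) + 3·e^(−1.4141) = 4.0000 + 0.48737 + 0.72943 = 5.2168.
⟨E⟩ = Σ Eᵢ gᵢe^(−Eᵢ/kT) / Z = (0·4.0000 + 0.0737·0.48737 + 0.145·0.72943) / 5.2168 = 0.0272 eV.

0.0272 eV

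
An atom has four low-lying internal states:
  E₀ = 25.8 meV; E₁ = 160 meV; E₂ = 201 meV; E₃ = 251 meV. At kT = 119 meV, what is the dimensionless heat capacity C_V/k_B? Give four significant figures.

0.5140

Eᵢ/kT = 0.216807, 1.34454, 1.68908, 2.10924.
Z = Σ e^(−Eᵢ/kT) = e^(−0.216807) + e^(−1.34454) + e^(−1.68908) + e^(−2.10924) = 0.805085 + 0.260660 + 0.184689 + 0.121330 = 1.37176.
⟨E⟩ = 94.8075 meV, ⟨E²⟩ = 16266.9 meV².
C_V/k_B = (⟨E²⟩ − ⟨E⟩²)/(kT)² = (16266.9 − 8988.46)/14161.0 = 0.5140.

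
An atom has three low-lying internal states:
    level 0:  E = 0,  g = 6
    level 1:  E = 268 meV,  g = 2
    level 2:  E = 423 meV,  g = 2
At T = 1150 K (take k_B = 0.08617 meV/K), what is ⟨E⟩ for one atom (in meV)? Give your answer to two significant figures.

k_BT = 0.08617 × 1150 K = 99.10 meV.
Eᵢ/kT = 0, 2.704, 4.268.
Z = Σ gᵢe^(−Eᵢ/kT) = 6·e^(−0) + 2·e^(−2.704) + 2·e^(−4.268) = 6.000 + 0.1339 + 0.02802 = 6.162.
⟨E⟩ = Σ Eᵢ gᵢe^(−Eᵢ/kT) / Z = (0·6.000 + 268·0.1339 + 423·0.02802) / 6.162 = 7.7 meV.

7.7 meV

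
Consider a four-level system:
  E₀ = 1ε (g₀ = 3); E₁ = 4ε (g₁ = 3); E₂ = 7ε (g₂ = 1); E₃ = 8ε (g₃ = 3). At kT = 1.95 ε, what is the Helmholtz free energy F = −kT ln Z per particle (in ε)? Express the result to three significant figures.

-1.59 ε

Eᵢ/kT = 0.51282, 2.0513, 3.5897, 4.1026.
Z = Σ gᵢe^(−Eᵢ/kT) = 3·e^(−0.51282) + 3·e^(−2.0513) + 1·e^(−3.5897) + 3·e^(−4.1026) = 1.7964 + 0.38570 + 0.027607 + 0.049589 = 2.2593.
F = −kT ln Z = −1.95 × ln(2.2593) = −1.95 × 0.81506 = -1.59 ε.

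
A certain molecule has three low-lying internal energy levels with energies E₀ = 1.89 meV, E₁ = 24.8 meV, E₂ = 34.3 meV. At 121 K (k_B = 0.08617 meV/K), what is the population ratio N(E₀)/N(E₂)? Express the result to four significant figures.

k_BT = 0.08617 × 121 K = 10.4266 meV.
n₀/n₂ = exp[−(E₀−E₂)/kT] = exp(−(-32.41 meV)/(10.4266 meV)) = exp(3.10840) = 22.39.

22.39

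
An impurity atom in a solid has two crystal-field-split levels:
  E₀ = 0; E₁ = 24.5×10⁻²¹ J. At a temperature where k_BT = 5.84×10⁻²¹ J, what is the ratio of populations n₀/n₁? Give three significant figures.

n₀/n₁ = exp[−(E₀−E₁)/kT] = exp(−(-24.5 ×10⁻²¹ J)/(5.84 ×10⁻²¹ J)) = exp(4.1952) = 66.4.

66.4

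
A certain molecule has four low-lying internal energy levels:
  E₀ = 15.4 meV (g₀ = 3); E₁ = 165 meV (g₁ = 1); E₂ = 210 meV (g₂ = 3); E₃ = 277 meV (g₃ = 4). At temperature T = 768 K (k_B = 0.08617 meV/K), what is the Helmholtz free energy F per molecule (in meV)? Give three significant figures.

k_BT = 0.08617 × 768 K = 66.179 meV.
Eᵢ/kT = 0.23270, 2.4932, 3.1732, 4.1856.
Z = Σ gᵢe^(−Eᵢ/kT) = 3·e^(−0.23270) + 1·e^(−2.4932) + 3·e^(−3.1732) + 4·e^(−4.1856) = 2.3772 + 0.082645 + 0.12561 + 0.060852 = 2.6463.
F = −kT ln Z = −66.179 × ln(2.6463) = −66.179 × 0.97316 = -64.4 meV.

-64.4 meV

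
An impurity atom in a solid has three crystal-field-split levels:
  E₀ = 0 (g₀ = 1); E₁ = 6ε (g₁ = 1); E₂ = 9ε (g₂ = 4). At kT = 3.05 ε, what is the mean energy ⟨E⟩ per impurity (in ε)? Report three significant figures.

2.02 ε

Eᵢ/kT = 0, 1.9672, 2.9508.
Z = Σ gᵢe^(−Eᵢ/kT) = 1·e^(−0) + 1·e^(−1.9672) + 4·e^(−2.9508) = 1.0000 + 0.13985 + 0.20919 = 1.3490.
⟨E⟩ = Σ Eᵢ gᵢe^(−Eᵢ/kT) / Z = (0·1.0000 + 6·0.13985 + 9·0.20919) / 1.3490 = 2.02 ε.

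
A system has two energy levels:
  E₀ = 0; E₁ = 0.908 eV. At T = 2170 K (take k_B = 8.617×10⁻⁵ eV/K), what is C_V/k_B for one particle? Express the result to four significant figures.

0.1807

k_BT = 8.617×10⁻⁵ × 2170 K = 0.186989 eV.
Eᵢ/kT = 0, 4.85590.
Z = Σ e^(−Eᵢ/kT) = e^(−0) + e^(−4.85590) = 1.00000 + 0.00778233 = 1.00778.
⟨E⟩ = 0.00701180 eV, ⟨E²⟩ = 0.00636672 eV².
C_V/k_B = (⟨E²⟩ − ⟨E⟩²)/(kT)² = (0.00636672 − 0.0000491653)/0.0349649 = 0.1807.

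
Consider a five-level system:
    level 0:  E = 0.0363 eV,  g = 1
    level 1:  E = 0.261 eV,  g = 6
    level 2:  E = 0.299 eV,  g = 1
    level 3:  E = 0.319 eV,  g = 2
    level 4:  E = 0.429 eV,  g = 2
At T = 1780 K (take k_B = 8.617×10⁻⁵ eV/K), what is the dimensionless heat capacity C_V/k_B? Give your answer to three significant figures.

0.647

k_BT = 8.617×10⁻⁵ × 1780 K = 0.15338 eV.
Eᵢ/kT = 0.23667, 1.7017, 1.9494, 2.0798, 2.7970.
Z = Σ gᵢe^(−Eᵢ/kT) = 1·e^(−0.23667) + 6·e^(−1.7017) + 1·e^(−1.9494) + 2·e^(−2.0798) + 2·e^(−2.7970) = 0.78925 + 1.0942 + 0.14236 + 0.24991 + 0.12199 = 2.3977.
⟨E⟩ = 0.20389 eV, ⟨E²⟩ = 0.056799 eV².
C_V/k_B = (⟨E²⟩ − ⟨E⟩²)/(kT)² = (0.056799 − 0.041571)/0.023525 = 0.647.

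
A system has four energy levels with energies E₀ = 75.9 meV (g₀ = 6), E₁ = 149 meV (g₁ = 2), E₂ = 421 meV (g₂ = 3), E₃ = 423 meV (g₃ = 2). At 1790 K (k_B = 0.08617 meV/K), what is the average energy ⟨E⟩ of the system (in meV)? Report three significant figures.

k_BT = 0.08617 × 1790 K = 154.24 meV.
Eᵢ/kT = 0.49209, 0.96603, 2.7295, 2.7425.
Z = Σ gᵢe^(−Eᵢ/kT) = 6·e^(−0.49209) + 2·e^(−0.96603) + 3·e^(−2.7295) + 2·e^(−2.7425) = 3.6681 + 0.76118 + 0.19576 + 0.12882 = 4.7539.
⟨E⟩ = Σ Eᵢ gᵢe^(−Eᵢ/kT) / Z = (75.9·3.6681 + 149·0.76118 + 421·0.19576 + 423·0.12882) / 4.7539 = 111 meV.

111 meV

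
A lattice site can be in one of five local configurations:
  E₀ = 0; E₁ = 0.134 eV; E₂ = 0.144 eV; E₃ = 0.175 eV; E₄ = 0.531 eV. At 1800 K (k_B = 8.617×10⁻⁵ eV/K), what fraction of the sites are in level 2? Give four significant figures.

0.1819

k_BT = 8.617×10⁻⁵ × 1800 K = 0.155106 eV.
Eᵢ/kT = 0, 0.863925, 0.928397, 1.12826, 3.42347.
Z = Σ e^(−Eᵢ/kT) = e^(−0) + e^(−0.863925) + e^(−0.928397) + e^(−1.12826) + e^(−3.42347) = 1.00000 + 0.421504 + 0.395187 + 0.323596 + 0.0325991 = 2.17289.
P₂ = e^(−E₂/kT) / Z = 0.395187/2.17289 = 0.1819.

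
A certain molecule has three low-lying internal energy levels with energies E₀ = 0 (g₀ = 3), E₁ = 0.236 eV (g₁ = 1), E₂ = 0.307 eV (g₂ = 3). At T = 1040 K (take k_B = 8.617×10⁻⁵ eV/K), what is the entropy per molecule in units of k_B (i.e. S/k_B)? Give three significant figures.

1.32

k_BT = 8.617×10⁻⁵ × 1040 K = 0.089617 eV.
Eᵢ/kT = 0, 2.6334, 3.4257.
Z = Σ gᵢe^(−Eᵢ/kT) = 3·e^(−0) + 1·e^(−2.6334) + 3·e^(−3.4257) = 3.0000 + 0.071834 + 0.097580 = 3.1694.
⟨E⟩ = Σ EᵢPᵢ = 0.014801 eV.
S/k_B = ln Z + ⟨E⟩/kT = ln(3.1694) + 0.014801/0.089617 = 1.1535 + 0.16516 = 1.32.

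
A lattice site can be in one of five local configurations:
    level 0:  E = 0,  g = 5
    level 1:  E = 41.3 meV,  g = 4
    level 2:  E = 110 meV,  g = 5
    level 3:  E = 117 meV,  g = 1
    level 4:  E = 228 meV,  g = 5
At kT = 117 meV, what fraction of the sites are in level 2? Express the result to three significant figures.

0.180

Eᵢ/kT = 0, 0.35299, 0.94017, 1.0000, 1.9487.
Z = Σ gᵢe^(−Eᵢ/kT) = 5·e^(−0) + 4·e^(−0.35299) + 5·e^(−0.94017) + 1·e^(−1.0000) + 5·e^(−1.9487) = 5.0000 + 2.8103 + 1.9528 + 0.36788 + 0.71230 = 10.843.
P₂ = g₂ e^(−E₂/kT) / Z = 1.9528/10.843 = 0.180.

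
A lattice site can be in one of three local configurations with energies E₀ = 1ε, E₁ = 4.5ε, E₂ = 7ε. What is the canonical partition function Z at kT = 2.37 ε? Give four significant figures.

Z = 0.8577

Eᵢ/kT = 0.421941, 1.89873, 2.95359.
Z = Σ e^(−Eᵢ/kT) = e^(−0.421941) + e^(−1.89873) + e^(−2.95359) = 0.655773 + 0.149759 + 0.0521521 = 0.857684.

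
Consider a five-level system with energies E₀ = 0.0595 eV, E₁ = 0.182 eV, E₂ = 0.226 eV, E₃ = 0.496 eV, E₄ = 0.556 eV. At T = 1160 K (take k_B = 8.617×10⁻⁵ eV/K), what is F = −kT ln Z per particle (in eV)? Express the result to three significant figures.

0.0188 eV

k_BT = 8.617×10⁻⁵ × 1160 K = 0.099957 eV.
Eᵢ/kT = 0.59526, 1.8208, 2.2610, 4.9621, 5.5624.
Z = Σ e^(−Eᵢ/kT) = e^(−0.59526) + e^(−1.8208) + e^(−2.2610) + e^(−4.9621) + e^(−5.5624) = 0.55142 + 0.16190 + 0.10425 + 0.0069982 + 0.0038396 = 0.82841.
F = −kT ln Z = −0.099957 × ln(0.82841) = −0.099957 × -0.18825 = 0.0188 eV.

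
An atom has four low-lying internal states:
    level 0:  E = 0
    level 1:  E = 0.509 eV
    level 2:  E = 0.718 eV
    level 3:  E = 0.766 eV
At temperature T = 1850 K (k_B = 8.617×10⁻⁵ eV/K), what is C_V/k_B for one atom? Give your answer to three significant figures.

0.742

k_BT = 8.617×10⁻⁵ × 1850 K = 0.15941 eV.
Eᵢ/kT = 0, 3.1930, 4.5041, 4.8052.
Z = Σ e^(−Eᵢ/kT) = e^(−0) + e^(−3.1930) + e^(−4.5041) + e^(−4.8052) = 1.0000 + 0.041049 + 0.011064 + 0.0081871 = 1.0603.
⟨E⟩ = 0.033113 eV, ⟨E²⟩ = 0.019940 eV².
C_V/k_B = (⟨E²⟩ − ⟨E⟩²)/(kT)² = (0.019940 − 0.0010965)/0.025412 = 0.742.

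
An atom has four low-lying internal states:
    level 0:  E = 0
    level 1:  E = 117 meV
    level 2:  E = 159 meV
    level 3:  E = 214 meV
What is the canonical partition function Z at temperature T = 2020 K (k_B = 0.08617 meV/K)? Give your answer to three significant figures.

k_BT = 0.08617 × 2020 K = 174.06 meV.
Eᵢ/kT = 0, 0.67218, 0.91348, 1.2295.
Z = Σ e^(−Eᵢ/kT) = e^(−0) + e^(−0.67218) + e^(−0.91348) + e^(−1.2295) = 1.0000 + 0.51059 + 0.40113 + 0.29244 = 2.2042.

Z = 2.20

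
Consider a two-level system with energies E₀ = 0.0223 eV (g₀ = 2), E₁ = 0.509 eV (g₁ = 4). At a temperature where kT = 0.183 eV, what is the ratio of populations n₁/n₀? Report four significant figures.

n₁/n₀ = (g₁/g₀) exp[−(E₁−E₀)/kT] = (4/2) × exp(−(0.4867 eV)/(0.183 eV)) = (4/2) × exp(-2.65956) = 0.1400.

0.1400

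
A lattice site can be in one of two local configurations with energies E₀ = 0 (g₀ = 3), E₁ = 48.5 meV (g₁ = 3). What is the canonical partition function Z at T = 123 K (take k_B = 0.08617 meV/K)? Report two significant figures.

k_BT = 0.08617 × 123 K = 10.60 meV.
Eᵢ/kT = 0, 4.575.
Z = Σ gᵢe^(−Eᵢ/kT) = 3·e^(−0) + 3·e^(−4.575) = 3.000 + 0.03092 = 3.031.

Z = 3.0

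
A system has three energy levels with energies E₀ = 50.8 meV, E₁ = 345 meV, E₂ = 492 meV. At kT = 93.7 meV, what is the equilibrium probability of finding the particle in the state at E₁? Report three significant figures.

Eᵢ/kT = 0.54216, 3.6820, 5.2508.
Z = Σ e^(−Eᵢ/kT) = e^(−0.54216) + e^(−3.6820) + e^(−5.2508) = 0.58149 + 0.025173 + 0.0052433 = 0.61191.
P₁ = e^(−E₁/kT) / Z = 0.025173/0.61191 = 0.0411.

0.0411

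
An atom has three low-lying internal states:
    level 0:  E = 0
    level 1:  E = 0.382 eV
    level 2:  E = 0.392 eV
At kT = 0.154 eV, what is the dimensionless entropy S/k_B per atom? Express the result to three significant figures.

0.501

Eᵢ/kT = 0, 2.4805, 2.5455.
Z = Σ e^(−Eᵢ/kT) = e^(−0) + e^(−2.4805) + e^(−2.5455) = 1.0000 + 0.083701 + 0.078434 = 1.1621.
⟨E⟩ = Σ EᵢPᵢ = 0.053971 eV.
S/k_B = ln Z + ⟨E⟩/kT = ln(1.1621) + 0.053971/0.154 = 0.15023 + 0.35046 = 0.501.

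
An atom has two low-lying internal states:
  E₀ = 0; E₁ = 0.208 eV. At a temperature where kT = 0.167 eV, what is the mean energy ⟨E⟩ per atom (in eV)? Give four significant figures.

Eᵢ/kT = 0, 1.24551.
Z = Σ e^(−Eᵢ/kT) = e^(−0) + e^(−1.24551) = 1.00000 + 0.287794 = 1.28779.
⟨E⟩ = Σ Eᵢ e^(−Eᵢ/kT) / Z = (0·1.00000 + 0.208·0.287794) / 1.28779 = 0.04648 eV.

0.04648 eV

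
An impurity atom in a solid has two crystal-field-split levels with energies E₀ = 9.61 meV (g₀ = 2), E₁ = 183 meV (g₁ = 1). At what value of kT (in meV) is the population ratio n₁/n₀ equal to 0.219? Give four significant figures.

n₁/n₀ = (g₁/g₀) exp[−(E₁−E₀)/kT] = 0.219.
⇒ (E₁−E₀)/kT = ln((1/2)/0.219) = ln(2.28311) = 0.825539.
kT = 173.39 meV / 0.825539 = 210.0 meV.

210.0 meV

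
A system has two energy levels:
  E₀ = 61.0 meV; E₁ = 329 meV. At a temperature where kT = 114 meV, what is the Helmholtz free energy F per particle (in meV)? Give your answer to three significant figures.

Eᵢ/kT = 0.53509, 2.8860.
Z = Σ e^(−Eᵢ/kT) = e^(−0.53509) + e^(−2.8860) = 0.58562 + 0.055799 = 0.64142.
F = −kT ln Z = −114 × ln(0.64142) = −114 × -0.44407 = 50.6 meV.

50.6 meV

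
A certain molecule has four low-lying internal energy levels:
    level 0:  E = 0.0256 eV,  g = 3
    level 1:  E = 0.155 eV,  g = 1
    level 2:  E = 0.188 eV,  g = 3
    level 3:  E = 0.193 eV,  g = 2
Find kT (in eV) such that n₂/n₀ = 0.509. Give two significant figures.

0.24 eV

n₂/n₀ = (g₂/g₀) exp[−(E₂−E₀)/kT] = 0.509.
⇒ (E₂−E₀)/kT = ln((3/3)/0.509) = ln(1.965) = 0.6755.
kT = 0.1624 eV / 0.6755 = 0.24 eV.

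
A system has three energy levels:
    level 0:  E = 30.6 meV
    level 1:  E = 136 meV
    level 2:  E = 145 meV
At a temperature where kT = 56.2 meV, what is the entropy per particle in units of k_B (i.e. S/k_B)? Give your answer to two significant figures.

0.68

Eᵢ/kT = 0.5445, 2.420, 2.580.
Z = Σ e^(−Eᵢ/kT) = e^(−0.5445) + e^(−2.420) + e^(−2.580) = 0.5801 + 0.08892 + 0.07577 = 0.7448.
⟨E⟩ = Σ EᵢPᵢ = 54.82 meV.
S/k_B = ln Z + ⟨E⟩/kT = ln(0.7448) + 54.82/56.2 = -0.2946 + 0.9754 = 0.68.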